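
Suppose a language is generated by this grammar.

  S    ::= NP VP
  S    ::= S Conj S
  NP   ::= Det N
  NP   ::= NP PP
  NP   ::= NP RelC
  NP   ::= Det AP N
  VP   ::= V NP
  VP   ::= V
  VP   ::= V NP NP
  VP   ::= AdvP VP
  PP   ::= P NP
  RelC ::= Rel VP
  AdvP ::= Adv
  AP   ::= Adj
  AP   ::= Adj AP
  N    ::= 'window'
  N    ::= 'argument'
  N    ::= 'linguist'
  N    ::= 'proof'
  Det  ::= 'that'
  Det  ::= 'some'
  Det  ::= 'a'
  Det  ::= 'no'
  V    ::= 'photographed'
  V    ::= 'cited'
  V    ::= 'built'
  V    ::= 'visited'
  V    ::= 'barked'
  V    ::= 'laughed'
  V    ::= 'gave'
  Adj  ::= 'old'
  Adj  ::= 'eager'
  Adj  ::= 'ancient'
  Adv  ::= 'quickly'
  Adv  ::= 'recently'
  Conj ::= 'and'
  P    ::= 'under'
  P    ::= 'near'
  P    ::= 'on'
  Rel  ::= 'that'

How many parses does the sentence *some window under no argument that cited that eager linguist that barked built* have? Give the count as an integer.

Two of the 5 distinct bracketings:
[S [NP [NP [Det some] [N window]] [PP [P under] [NP [NP [Det no] [N argument]] [RelC [Rel that] [VP [V cited] [NP [NP [Det that] [AP [Adj eager]] [N linguist]] [RelC [Rel that] [VP [V barked]]]]]]]]] [VP [V built]]]
[S [NP [NP [Det some] [N window]] [PP [P under] [NP [NP [NP [Det no] [N argument]] [RelC [Rel that] [VP [V cited] [NP [Det that] [AP [Adj eager]] [N linguist]]]]] [RelC [Rel that] [VP [V barked]]]]]] [VP [V built]]]
The trees differ in how a recursive rule is bracketed over the same span.

5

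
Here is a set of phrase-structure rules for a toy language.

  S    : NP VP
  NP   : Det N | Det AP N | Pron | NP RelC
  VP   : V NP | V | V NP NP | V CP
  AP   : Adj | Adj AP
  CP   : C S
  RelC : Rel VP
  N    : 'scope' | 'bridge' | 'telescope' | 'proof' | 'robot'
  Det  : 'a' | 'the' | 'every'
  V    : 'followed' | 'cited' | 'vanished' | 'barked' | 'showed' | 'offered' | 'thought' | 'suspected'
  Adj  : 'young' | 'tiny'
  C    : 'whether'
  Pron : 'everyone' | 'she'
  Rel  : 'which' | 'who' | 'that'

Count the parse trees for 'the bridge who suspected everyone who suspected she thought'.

3

Two of the 3 distinct bracketings:
[S [NP [NP [Det the] [N bridge]] [RelC [Rel who] [VP [V suspected] [NP [NP [Pron everyone]] [RelC [Rel who] [VP [V suspected] [NP [Pron she]]]]]]]] [VP [V thought]]]
[S [NP [NP [Det the] [N bridge]] [RelC [Rel who] [VP [V suspected] [NP [NP [Pron everyone]] [RelC [Rel who] [VP [V suspected]]]] [NP [Pron she]]]]] [VP [V thought]]]
The difference turns on whether VP → V NP is used at the relevant span, versus an alternative expansion of VP.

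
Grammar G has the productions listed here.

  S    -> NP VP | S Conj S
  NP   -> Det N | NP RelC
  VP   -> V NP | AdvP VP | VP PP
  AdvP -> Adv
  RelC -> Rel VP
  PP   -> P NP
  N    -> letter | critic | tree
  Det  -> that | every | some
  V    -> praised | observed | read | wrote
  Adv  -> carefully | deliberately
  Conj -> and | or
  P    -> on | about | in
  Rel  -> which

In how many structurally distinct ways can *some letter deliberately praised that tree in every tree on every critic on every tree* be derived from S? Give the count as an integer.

4

Two of the 4 distinct bracketings:
[S [NP [Det some] [N letter]] [VP [AdvP [Adv deliberately]] [VP [VP [VP [VP [V praised] [NP [Det that] [N tree]]] [PP [P in] [NP [Det every] [N tree]]]] [PP [P on] [NP [Det every] [N critic]]]] [PP [P on] [NP [Det every] [N tree]]]]]]
[S [NP [Det some] [N letter]] [VP [VP [AdvP [Adv deliberately]] [VP [VP [VP [V praised] [NP [Det that] [N tree]]] [PP [P in] [NP [Det every] [N tree]]]] [PP [P on] [NP [Det every] [N critic]]]]] [PP [P on] [NP [Det every] [N tree]]]]]
The trees differ in how a recursive rule is bracketed over the same span.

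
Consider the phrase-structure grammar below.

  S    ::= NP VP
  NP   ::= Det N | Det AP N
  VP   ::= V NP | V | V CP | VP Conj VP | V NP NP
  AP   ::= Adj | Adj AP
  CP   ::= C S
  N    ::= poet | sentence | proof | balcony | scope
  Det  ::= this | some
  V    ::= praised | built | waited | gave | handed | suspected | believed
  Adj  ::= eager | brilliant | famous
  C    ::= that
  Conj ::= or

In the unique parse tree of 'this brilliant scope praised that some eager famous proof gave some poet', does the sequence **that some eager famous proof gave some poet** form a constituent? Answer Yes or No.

[S [NP [Det this] [AP [Adj brilliant]] [N scope]] [VP [V praised] [CP [C that] [S [NP [Det some] [AP [Adj eager] [AP [Adj famous]]] [N proof]] [VP [V gave] [NP [Det some] [N poet]]]]]]]
The words 'that some eager famous proof gave some poet' are exhaustively dominated by a single CP node (built by CP → C S), so they form a constituent.

Yes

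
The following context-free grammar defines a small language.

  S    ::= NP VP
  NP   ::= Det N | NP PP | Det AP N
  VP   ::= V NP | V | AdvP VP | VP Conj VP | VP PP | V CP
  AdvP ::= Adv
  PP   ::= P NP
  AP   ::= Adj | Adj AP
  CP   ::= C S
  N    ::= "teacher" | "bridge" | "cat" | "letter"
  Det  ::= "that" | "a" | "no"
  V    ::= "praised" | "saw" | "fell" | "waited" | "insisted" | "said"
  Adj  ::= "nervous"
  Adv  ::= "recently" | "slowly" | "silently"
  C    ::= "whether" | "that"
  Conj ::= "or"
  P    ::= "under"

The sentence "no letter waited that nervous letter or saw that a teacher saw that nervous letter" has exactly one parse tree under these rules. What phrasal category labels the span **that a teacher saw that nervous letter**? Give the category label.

[S [NP [Det no] [N letter]] [VP [VP [V waited] [NP [Det that] [AP [Adj nervous]] [N letter]]] [Conj or] [VP [V saw] [CP [C that] [S [NP [Det a] [N teacher]] [VP [V saw] [NP [Det that] [AP [Adj nervous]] [N letter]]]]]]]]
The span 'that a teacher saw that nervous letter' is the CP node built by CP → C S.

CP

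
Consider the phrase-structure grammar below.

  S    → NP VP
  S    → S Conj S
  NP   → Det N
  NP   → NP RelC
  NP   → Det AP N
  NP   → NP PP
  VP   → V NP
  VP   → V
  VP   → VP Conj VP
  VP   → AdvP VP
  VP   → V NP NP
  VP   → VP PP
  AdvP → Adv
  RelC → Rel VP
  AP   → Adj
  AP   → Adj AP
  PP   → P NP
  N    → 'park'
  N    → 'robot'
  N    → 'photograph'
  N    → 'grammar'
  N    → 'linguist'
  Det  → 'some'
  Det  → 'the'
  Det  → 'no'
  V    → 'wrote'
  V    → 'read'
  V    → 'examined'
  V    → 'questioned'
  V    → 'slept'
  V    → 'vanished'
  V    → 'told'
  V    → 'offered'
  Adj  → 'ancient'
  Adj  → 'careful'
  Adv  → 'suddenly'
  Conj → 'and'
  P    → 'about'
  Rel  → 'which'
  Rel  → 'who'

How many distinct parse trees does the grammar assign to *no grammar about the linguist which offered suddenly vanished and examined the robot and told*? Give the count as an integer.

Two of the 10 distinct bracketings:
[S [NP [NP [NP [Det no] [N grammar]] [PP [P about] [NP [Det the] [N linguist]]]] [RelC [Rel which] [VP [V offered]]]] [VP [VP [AdvP [Adv suddenly]] [VP [V vanished]]] [Conj and] [VP [VP [V examined] [NP [Det the] [N robot]]] [Conj and] [VP [V told]]]]]
[S [NP [NP [NP [Det no] [N grammar]] [PP [P about] [NP [Det the] [N linguist]]]] [RelC [Rel which] [VP [V offered]]]] [VP [VP [VP [AdvP [Adv suddenly]] [VP [V vanished]]] [Conj and] [VP [V examined] [NP [Det the] [N robot]]]] [Conj and] [VP [V told]]]]
The trees differ in how a recursive rule is bracketed over the same span.

10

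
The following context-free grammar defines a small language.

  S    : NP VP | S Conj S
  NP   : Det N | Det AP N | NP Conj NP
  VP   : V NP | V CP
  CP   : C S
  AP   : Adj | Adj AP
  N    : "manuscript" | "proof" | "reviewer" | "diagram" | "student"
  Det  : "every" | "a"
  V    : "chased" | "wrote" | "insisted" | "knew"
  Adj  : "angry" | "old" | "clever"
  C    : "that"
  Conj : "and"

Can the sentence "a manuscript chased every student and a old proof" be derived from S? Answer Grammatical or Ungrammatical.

[S [NP [Det a] [N manuscript]] [VP [V chased] [NP [NP [Det every] [N student]] [Conj and] [NP [Det a] [AP [Adj old]] [N proof]]]]]
Each bracket corresponds to one application of a listed rule, so the string is derivable from S.

Grammatical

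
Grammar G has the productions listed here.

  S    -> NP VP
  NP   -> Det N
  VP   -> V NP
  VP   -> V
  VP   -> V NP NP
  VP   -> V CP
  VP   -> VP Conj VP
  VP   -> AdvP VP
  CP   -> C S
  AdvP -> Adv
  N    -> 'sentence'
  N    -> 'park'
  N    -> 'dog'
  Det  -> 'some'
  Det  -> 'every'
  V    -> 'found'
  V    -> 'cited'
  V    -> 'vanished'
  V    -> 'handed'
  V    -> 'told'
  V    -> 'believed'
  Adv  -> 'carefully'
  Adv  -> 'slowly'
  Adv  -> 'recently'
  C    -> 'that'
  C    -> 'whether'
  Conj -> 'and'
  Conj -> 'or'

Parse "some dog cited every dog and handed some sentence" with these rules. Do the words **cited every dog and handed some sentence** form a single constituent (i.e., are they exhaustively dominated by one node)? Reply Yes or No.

Yes

[S [NP [Det some] [N dog]] [VP [VP [V cited] [NP [Det every] [N dog]]] [Conj and] [VP [V handed] [NP [Det some] [N sentence]]]]]
The words 'cited every dog and handed some sentence' are exhaustively dominated by a single VP node (built by VP → VP Conj VP), so they form a constituent.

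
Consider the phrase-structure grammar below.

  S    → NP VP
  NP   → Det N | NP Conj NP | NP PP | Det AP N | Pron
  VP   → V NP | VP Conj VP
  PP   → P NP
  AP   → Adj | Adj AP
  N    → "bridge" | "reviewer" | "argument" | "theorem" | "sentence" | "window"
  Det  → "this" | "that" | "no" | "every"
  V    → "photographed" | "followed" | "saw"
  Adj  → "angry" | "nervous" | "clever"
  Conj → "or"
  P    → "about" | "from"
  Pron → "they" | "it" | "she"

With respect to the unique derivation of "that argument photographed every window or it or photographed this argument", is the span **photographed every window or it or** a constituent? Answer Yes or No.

[S [NP [Det that] [N argument]] [VP [VP [V photographed] [NP [NP [Det every] [N window]] [Conj or] [NP [Pron it]]]] [Conj or] [VP [V photographed] [NP [Det this] [N argument]]]]]
The smallest constituent containing 'photographed every window or it or' is the VP spanning 'photographed every window or it or photographed this argument'; no single node in the tree dominates exactly the given words.

No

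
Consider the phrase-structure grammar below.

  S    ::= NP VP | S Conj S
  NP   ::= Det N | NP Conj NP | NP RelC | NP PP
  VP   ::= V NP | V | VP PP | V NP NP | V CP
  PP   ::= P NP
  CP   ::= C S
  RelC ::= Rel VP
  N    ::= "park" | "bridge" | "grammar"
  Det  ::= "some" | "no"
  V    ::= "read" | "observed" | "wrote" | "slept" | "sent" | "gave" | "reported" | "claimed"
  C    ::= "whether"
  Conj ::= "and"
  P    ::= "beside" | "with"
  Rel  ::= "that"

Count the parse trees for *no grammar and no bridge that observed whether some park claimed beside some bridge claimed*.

7

Two of the 7 distinct bracketings:
[S [NP [NP [Det no] [N grammar]] [Conj and] [NP [NP [Det no] [N bridge]] [RelC [Rel that] [VP [VP [V observed] [CP [C whether] [S [NP [Det some] [N park]] [VP [V claimed]]]]] [PP [P beside] [NP [Det some] [N bridge]]]]]]] [VP [V claimed]]]
[S [NP [NP [Det no] [N grammar]] [Conj and] [NP [NP [Det no] [N bridge]] [RelC [Rel that] [VP [V observed] [CP [C whether] [S [NP [Det some] [N park]] [VP [VP [V claimed]] [PP [P beside] [NP [Det some] [N bridge]]]]]]]]]] [VP [V claimed]]]
The trees differ in how a recursive rule is bracketed over the same span.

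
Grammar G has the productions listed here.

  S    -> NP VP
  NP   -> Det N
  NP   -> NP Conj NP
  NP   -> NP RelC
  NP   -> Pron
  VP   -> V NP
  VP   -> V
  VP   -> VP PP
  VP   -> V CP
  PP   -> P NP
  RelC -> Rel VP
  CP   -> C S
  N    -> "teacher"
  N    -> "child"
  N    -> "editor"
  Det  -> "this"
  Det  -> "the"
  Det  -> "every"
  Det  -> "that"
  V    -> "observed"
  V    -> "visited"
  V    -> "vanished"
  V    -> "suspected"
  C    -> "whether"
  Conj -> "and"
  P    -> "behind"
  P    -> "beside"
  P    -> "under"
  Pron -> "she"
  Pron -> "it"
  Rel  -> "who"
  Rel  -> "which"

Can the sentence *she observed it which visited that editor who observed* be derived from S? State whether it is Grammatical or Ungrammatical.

Grammatical

[S [NP [Pron she]] [VP [V observed] [NP [NP [Pron it]] [RelC [Rel which] [VP [V visited] [NP [NP [Det that] [N editor]] [RelC [Rel who] [VP [V observed]]]]]]]]]
Each bracket corresponds to one application of a listed rule, so the string is derivable from S.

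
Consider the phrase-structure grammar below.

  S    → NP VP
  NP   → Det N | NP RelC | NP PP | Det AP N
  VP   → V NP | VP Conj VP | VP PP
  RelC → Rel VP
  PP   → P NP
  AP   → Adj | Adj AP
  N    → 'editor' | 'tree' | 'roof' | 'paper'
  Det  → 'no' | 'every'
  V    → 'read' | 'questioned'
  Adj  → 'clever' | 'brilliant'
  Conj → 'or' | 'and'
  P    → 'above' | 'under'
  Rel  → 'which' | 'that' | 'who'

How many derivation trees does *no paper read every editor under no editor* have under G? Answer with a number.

The two bracketings:
[S [NP [Det no] [N paper]] [VP [V read] [NP [NP [Det every] [N editor]] [PP [P under] [NP [Det no] [N editor]]]]]]
[S [NP [Det no] [N paper]] [VP [VP [V read] [NP [Det every] [N editor]]] [PP [P under] [NP [Det no] [N editor]]]]]
The difference turns on whether NP → NP PP is used at the relevant span, versus an alternative expansion of NP.

2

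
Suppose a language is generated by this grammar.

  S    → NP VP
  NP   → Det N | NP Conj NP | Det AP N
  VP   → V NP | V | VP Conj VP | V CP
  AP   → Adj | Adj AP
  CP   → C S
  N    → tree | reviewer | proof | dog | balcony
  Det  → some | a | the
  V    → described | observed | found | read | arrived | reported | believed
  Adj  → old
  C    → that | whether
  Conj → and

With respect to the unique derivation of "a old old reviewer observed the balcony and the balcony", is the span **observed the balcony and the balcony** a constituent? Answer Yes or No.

[S [NP [Det a] [AP [Adj old] [AP [Adj old]]] [N reviewer]] [VP [V observed] [NP [NP [Det the] [N balcony]] [Conj and] [NP [Det the] [N balcony]]]]]
The words 'observed the balcony and the balcony' are exhaustively dominated by a single VP node (built by VP → V NP), so they form a constituent.

Yes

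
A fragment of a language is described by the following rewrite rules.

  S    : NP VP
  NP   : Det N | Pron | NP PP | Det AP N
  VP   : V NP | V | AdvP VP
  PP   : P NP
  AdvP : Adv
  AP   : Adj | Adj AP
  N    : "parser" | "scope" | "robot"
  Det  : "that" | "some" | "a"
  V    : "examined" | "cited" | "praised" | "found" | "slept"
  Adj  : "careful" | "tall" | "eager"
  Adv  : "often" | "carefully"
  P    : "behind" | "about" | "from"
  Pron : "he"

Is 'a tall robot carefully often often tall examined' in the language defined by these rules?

Ungrammatical

An Adv word can never sit immediately before an Adj word in any string this grammar generates, so the substring 'often tall' rules out a derivation.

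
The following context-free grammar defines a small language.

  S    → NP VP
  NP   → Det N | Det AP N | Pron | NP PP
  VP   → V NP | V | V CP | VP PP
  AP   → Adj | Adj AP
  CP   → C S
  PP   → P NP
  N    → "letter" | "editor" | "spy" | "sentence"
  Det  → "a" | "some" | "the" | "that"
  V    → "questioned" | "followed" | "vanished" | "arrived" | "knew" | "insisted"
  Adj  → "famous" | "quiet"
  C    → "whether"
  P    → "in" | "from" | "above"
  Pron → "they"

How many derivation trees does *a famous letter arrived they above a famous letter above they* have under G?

5

Two of the 5 distinct bracketings:
[S [NP [Det a] [AP [Adj famous]] [N letter]] [VP [V arrived] [NP [NP [Pron they]] [PP [P above] [NP [NP [Det a] [AP [Adj famous]] [N letter]] [PP [P above] [NP [Pron they]]]]]]]]
[S [NP [Det a] [AP [Adj famous]] [N letter]] [VP [V arrived] [NP [NP [NP [Pron they]] [PP [P above] [NP [Det a] [AP [Adj famous]] [N letter]]]] [PP [P above] [NP [Pron they]]]]]]
The trees differ in how a recursive rule is bracketed over the same span.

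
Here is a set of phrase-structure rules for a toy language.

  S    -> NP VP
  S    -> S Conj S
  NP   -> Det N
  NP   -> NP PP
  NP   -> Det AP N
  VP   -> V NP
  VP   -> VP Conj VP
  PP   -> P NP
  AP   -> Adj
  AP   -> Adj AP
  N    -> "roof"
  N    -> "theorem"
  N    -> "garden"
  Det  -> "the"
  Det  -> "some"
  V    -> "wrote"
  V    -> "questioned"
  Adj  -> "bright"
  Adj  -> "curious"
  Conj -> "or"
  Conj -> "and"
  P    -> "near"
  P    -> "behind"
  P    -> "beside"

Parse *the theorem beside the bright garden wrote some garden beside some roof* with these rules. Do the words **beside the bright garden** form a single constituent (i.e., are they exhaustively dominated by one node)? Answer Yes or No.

[S [NP [NP [Det the] [N theorem]] [PP [P beside] [NP [Det the] [AP [Adj bright]] [N garden]]]] [VP [V wrote] [NP [NP [Det some] [N garden]] [PP [P beside] [NP [Det some] [N roof]]]]]]
The words 'beside the bright garden' are exhaustively dominated by a single PP node (built by PP → P NP), so they form a constituent.

Yes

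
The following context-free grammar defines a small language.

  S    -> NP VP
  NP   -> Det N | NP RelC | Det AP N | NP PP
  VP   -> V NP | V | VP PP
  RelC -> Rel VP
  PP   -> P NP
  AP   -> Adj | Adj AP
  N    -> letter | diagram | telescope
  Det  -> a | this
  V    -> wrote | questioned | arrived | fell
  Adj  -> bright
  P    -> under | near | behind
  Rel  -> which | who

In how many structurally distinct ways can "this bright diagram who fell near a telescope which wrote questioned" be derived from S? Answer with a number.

4

Two of the 4 distinct bracketings:
[S [NP [NP [Det this] [AP [Adj bright]] [N diagram]] [RelC [Rel who] [VP [VP [V fell]] [PP [P near] [NP [NP [Det a] [N telescope]] [RelC [Rel which] [VP [V wrote]]]]]]]] [VP [V questioned]]]
[S [NP [NP [NP [Det this] [AP [Adj bright]] [N diagram]] [RelC [Rel who] [VP [VP [V fell]] [PP [P near] [NP [Det a] [N telescope]]]]]] [RelC [Rel which] [VP [V wrote]]]] [VP [V questioned]]]
The trees differ in how a recursive rule is bracketed over the same span.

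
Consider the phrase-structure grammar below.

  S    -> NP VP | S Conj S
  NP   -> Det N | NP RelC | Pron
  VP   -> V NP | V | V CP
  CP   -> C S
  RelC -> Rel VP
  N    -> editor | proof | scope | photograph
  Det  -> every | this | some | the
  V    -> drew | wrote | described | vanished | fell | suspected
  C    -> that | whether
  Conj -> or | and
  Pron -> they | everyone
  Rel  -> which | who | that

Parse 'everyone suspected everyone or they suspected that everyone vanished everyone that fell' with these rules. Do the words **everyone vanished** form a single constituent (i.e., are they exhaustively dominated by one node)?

No

[S [S [NP [Pron everyone]] [VP [V suspected] [NP [Pron everyone]]]] [Conj or] [S [NP [Pron they]] [VP [V suspected] [CP [C that] [S [NP [Pron everyone]] [VP [V vanished] [NP [NP [Pron everyone]] [RelC [Rel that] [VP [V fell]]]]]]]]]]
The smallest constituent containing 'everyone vanished' is the S spanning 'everyone vanished everyone that fell'; no single node in the tree dominates exactly the given words.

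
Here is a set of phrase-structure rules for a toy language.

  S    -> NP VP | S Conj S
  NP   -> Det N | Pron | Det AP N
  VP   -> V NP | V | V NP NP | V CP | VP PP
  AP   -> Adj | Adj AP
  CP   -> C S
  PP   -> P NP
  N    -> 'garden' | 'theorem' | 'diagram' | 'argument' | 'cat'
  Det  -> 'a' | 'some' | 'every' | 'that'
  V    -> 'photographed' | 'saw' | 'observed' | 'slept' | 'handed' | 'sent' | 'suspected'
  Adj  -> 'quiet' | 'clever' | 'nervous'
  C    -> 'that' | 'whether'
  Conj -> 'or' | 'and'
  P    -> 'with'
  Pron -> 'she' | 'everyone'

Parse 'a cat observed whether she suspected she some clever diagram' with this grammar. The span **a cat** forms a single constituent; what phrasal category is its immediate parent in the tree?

[S [NP [Det a] [N cat]] [VP [V observed] [CP [C whether] [S [NP [Pron she]] [VP [V suspected] [NP [Pron she]] [NP [Det some] [AP [Adj clever]] [N diagram]]]]]]]
The span 'a cat' is the NP node built by NP → Det N.
Its mother is the S built by S → NP VP.

S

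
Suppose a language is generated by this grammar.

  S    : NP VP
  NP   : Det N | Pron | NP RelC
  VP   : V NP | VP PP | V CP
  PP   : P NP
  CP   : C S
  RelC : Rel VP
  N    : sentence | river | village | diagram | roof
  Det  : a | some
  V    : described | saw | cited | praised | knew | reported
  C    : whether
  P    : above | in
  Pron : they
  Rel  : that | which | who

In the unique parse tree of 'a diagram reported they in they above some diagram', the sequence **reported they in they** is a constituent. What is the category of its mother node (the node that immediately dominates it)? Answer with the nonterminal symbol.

VP

S
  NP
    Det: a
    N: diagram
  VP
    VP
      VP
        V: reported
        NP
          Pron: they
      PP
        P: in
        NP
          Pron: they
    PP
      P: above
      NP
        Det: some
        N: diagram
The span 'reported they in they' is the VP node built by VP → VP PP.
Its mother is the VP built by VP → VP PP.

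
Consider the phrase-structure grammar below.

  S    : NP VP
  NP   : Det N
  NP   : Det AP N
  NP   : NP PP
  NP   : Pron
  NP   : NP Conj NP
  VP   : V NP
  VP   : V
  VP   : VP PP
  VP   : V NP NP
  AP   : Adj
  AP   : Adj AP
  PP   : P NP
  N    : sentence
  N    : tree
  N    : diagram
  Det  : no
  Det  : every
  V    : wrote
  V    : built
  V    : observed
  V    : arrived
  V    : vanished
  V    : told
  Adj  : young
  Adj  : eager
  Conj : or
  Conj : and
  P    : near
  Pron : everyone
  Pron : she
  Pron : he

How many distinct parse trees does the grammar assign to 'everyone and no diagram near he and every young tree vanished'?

5

Two of the 5 distinct bracketings:
[S [NP [NP [NP [Pron everyone]] [Conj and] [NP [Det no] [N diagram]]] [PP [P near] [NP [NP [Pron he]] [Conj and] [NP [Det every] [AP [Adj young]] [N tree]]]]] [VP [V vanished]]]
[S [NP [NP [Pron everyone]] [Conj and] [NP [NP [Det no] [N diagram]] [PP [P near] [NP [NP [Pron he]] [Conj and] [NP [Det every] [AP [Adj young]] [N tree]]]]]] [VP [V vanished]]]
The trees differ in how a recursive rule is bracketed over the same span.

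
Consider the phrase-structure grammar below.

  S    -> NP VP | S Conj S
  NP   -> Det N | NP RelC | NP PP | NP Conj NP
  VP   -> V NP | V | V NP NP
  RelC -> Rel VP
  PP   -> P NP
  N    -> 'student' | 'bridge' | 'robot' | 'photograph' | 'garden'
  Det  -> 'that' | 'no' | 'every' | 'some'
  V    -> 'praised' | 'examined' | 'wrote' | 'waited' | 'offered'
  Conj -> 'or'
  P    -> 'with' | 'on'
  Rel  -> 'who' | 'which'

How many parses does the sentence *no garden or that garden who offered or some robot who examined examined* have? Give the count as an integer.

7

Two of the 7 distinct bracketings:
[S [NP [NP [NP [Det no] [N garden]] [Conj or] [NP [NP [NP [Det that] [N garden]] [RelC [Rel who] [VP [V offered]]]] [Conj or] [NP [Det some] [N robot]]]] [RelC [Rel who] [VP [V examined]]]] [VP [V examined]]]
[S [NP [NP [NP [NP [NP [Det no] [N garden]] [Conj or] [NP [Det that] [N garden]]] [RelC [Rel who] [VP [V offered]]]] [Conj or] [NP [Det some] [N robot]]] [RelC [Rel who] [VP [V examined]]]] [VP [V examined]]]
The trees differ in how a recursive rule is bracketed over the same span.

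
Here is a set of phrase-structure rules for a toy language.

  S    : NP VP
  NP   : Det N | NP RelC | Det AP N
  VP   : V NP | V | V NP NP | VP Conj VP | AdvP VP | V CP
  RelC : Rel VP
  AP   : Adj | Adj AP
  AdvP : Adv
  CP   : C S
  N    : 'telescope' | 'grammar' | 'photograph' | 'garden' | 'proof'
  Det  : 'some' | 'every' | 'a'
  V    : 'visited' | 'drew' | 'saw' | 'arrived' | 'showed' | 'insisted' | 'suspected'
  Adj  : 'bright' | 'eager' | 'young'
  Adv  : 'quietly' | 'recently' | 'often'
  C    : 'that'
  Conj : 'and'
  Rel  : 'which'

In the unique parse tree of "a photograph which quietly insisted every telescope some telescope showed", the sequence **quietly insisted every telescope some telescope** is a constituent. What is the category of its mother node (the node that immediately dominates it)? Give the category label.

RelC

[S [NP [NP [Det a] [N photograph]] [RelC [Rel which] [VP [AdvP [Adv quietly]] [VP [V insisted] [NP [Det every] [N telescope]] [NP [Det some] [N telescope]]]]]] [VP [V showed]]]
The span 'quietly insisted every telescope some telescope' is the VP node built by VP → AdvP VP.
Its mother is the RelC built by RelC → Rel VP.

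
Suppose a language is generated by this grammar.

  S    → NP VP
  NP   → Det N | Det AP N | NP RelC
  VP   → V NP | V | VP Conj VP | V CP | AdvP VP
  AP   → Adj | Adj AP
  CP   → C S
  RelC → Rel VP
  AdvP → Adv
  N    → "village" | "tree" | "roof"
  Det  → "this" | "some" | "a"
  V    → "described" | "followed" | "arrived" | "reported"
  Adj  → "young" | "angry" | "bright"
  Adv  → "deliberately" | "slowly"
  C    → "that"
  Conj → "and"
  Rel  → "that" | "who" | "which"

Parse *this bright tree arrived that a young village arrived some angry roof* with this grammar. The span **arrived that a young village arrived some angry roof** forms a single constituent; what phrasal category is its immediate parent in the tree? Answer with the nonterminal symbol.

S
  NP
    Det: this
    AP
      Adj: bright
    N: tree
  VP
    V: arrived
    CP
      C: that
      S
        NP
          Det: a
          AP
            Adj: young
          N: village
        VP
          V: arrived
          NP
            Det: some
            AP
              Adj: angry
            N: roof
The span 'arrived that a young village arrived some angry roof' is the VP node built by VP → V CP.
Its mother is the S built by S → NP VP.

S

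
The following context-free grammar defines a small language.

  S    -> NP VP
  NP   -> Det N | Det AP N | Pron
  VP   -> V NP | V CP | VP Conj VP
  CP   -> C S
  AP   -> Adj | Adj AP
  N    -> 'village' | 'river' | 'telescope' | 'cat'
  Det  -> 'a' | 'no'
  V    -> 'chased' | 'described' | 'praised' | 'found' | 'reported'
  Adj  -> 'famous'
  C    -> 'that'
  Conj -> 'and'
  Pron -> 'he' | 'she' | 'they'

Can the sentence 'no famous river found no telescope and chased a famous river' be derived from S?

[S [NP [Det no] [AP [Adj famous]] [N river]] [VP [VP [V found] [NP [Det no] [N telescope]]] [Conj and] [VP [V chased] [NP [Det a] [AP [Adj famous]] [N river]]]]]
Every word is introduced by a lexical rule and the phrasal rules combine the resulting categories into a single S.

Grammatical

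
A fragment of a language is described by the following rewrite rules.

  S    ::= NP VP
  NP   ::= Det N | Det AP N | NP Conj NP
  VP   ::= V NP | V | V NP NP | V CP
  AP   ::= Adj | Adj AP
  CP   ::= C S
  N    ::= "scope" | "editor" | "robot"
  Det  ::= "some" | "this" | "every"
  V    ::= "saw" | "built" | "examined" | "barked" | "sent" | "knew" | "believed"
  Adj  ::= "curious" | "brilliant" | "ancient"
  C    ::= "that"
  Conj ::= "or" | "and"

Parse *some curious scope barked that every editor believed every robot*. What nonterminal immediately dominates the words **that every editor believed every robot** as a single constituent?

CP

[S [NP [Det some] [AP [Adj curious]] [N scope]] [VP [V barked] [CP [C that] [S [NP [Det every] [N editor]] [VP [V believed] [NP [Det every] [N robot]]]]]]]
The span 'that every editor believed every robot' is the CP node built by CP → C S.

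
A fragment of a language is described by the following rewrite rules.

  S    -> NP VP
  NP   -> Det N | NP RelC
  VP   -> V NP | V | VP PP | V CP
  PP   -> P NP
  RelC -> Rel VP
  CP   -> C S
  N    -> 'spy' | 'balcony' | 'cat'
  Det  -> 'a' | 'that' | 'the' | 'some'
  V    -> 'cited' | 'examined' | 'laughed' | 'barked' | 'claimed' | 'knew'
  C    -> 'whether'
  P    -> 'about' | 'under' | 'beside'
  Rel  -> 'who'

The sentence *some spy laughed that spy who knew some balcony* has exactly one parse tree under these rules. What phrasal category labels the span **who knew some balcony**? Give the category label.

RelC

[S [NP [Det some] [N spy]] [VP [V laughed] [NP [NP [Det that] [N spy]] [RelC [Rel who] [VP [V knew] [NP [Det some] [N balcony]]]]]]]
The span 'who knew some balcony' is the RelC node built by RelC → Rel VP.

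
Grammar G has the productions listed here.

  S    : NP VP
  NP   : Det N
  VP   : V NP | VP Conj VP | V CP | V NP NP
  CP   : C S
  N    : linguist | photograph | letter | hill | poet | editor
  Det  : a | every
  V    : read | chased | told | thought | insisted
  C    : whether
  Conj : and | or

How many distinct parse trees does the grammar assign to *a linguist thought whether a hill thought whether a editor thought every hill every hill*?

1

[S [NP [Det a] [N linguist]] [VP [V thought] [CP [C whether] [S [NP [Det a] [N hill]] [VP [V thought] [CP [C whether] [S [NP [Det a] [N editor]] [VP [V thought] [NP [Det every] [N hill]] [NP [Det every] [N hill]]]]]]]]]]
No rule offers an alternative attachment or grouping for any span, so this is the only derivation.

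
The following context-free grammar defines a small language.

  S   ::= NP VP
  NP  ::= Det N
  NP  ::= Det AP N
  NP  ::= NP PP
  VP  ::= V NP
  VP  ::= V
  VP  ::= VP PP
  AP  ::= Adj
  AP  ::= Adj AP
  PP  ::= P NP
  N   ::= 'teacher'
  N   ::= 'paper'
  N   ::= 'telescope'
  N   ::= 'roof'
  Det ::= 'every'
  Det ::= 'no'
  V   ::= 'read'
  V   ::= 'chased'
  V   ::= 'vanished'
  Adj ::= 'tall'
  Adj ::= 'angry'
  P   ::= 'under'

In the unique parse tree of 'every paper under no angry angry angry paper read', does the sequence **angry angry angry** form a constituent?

[S [NP [NP [Det every] [N paper]] [PP [P under] [NP [Det no] [AP [Adj angry] [AP [Adj angry] [AP [Adj angry]]]] [N paper]]]] [VP [V read]]]
The words 'angry angry angry' are exhaustively dominated by a single AP node (built by AP → Adj AP), so they form a constituent.

Yes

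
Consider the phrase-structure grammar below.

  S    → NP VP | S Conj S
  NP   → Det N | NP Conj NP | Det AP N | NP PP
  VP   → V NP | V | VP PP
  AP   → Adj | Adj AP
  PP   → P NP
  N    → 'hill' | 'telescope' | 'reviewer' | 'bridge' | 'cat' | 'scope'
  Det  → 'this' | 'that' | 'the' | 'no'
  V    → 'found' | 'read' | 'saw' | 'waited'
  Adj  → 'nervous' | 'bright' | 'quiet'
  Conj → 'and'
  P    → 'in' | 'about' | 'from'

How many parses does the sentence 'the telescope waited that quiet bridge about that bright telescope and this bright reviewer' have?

Two of the 3 distinct bracketings:
[S [NP [Det the] [N telescope]] [VP [V waited] [NP [NP [NP [Det that] [AP [Adj quiet]] [N bridge]] [PP [P about] [NP [Det that] [AP [Adj bright]] [N telescope]]]] [Conj and] [NP [Det this] [AP [Adj bright]] [N reviewer]]]]]
[S [NP [Det the] [N telescope]] [VP [V waited] [NP [NP [Det that] [AP [Adj quiet]] [N bridge]] [PP [P about] [NP [NP [Det that] [AP [Adj bright]] [N telescope]] [Conj and] [NP [Det this] [AP [Adj bright]] [N reviewer]]]]]]]
The trees differ in how a recursive rule is bracketed over the same span.

3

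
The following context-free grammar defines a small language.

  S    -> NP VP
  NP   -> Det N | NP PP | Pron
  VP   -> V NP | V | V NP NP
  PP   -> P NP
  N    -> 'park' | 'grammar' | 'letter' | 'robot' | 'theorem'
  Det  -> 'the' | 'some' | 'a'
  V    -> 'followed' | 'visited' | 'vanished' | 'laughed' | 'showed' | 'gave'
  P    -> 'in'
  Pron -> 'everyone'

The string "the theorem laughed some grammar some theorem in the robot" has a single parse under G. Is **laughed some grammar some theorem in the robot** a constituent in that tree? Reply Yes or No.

[S [NP [Det the] [N theorem]] [VP [V laughed] [NP [Det some] [N grammar]] [NP [NP [Det some] [N theorem]] [PP [P in] [NP [Det the] [N robot]]]]]]
The words 'laughed some grammar some theorem in the robot' are exhaustively dominated by a single VP node (built by VP → V NP NP), so they form a constituent.

Yes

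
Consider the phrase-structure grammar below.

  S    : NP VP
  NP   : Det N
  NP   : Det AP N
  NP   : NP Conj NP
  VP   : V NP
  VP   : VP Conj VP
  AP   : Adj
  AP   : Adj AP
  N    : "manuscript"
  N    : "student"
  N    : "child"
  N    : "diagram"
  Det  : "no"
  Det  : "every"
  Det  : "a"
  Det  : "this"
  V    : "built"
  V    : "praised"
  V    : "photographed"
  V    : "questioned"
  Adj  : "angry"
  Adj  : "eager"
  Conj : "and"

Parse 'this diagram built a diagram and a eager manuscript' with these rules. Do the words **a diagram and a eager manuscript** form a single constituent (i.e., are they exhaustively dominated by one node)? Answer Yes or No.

Yes

[S [NP [Det this] [N diagram]] [VP [V built] [NP [NP [Det a] [N diagram]] [Conj and] [NP [Det a] [AP [Adj eager]] [N manuscript]]]]]
The words 'a diagram and a eager manuscript' are exhaustively dominated by a single NP node (built by NP → NP Conj NP), so they form a constituent.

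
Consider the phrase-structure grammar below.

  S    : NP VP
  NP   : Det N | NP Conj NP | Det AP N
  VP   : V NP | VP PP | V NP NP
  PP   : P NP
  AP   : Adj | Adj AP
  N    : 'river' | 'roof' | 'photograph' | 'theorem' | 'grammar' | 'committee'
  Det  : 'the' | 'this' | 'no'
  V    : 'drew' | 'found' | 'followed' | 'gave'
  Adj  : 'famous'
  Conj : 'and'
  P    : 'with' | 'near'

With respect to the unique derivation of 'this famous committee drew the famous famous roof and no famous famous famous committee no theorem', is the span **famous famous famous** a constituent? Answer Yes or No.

Yes

[S [NP [Det this] [AP [Adj famous]] [N committee]] [VP [V drew] [NP [NP [Det the] [AP [Adj famous] [AP [Adj famous]]] [N roof]] [Conj and] [NP [Det no] [AP [Adj famous] [AP [Adj famous] [AP [Adj famous]]]] [N committee]]] [NP [Det no] [N theorem]]]]
The words 'famous famous famous' are exhaustively dominated by a single AP node (built by AP → Adj AP), so they form a constituent.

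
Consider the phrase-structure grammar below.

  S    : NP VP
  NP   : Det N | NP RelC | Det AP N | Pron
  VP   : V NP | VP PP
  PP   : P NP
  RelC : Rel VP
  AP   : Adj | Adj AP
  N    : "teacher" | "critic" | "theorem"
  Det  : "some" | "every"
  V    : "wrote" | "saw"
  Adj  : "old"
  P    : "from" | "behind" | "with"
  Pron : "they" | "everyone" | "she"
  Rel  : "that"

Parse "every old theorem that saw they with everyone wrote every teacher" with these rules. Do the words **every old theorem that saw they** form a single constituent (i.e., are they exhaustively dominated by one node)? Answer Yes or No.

No

[S [NP [NP [Det every] [AP [Adj old]] [N theorem]] [RelC [Rel that] [VP [VP [V saw] [NP [Pron they]]] [PP [P with] [NP [Pron everyone]]]]]] [VP [V wrote] [NP [Det every] [N teacher]]]]
The smallest constituent containing 'every old theorem that saw they' is the NP spanning 'every old theorem that saw they with everyone'; no single node in the tree dominates exactly the given words.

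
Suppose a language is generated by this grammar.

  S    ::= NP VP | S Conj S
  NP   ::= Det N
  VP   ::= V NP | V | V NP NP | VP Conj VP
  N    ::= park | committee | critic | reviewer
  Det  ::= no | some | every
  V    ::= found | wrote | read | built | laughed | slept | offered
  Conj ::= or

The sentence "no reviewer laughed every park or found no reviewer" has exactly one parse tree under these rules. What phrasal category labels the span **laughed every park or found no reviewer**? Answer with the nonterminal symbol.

VP

S
  NP
    Det: no
    N: reviewer
  VP
    VP
      V: laughed
      NP
        Det: every
        N: park
    Conj: or
    VP
      V: found
      NP
        Det: no
        N: reviewer
The span 'laughed every park or found no reviewer' is the VP node built by VP → VP Conj VP.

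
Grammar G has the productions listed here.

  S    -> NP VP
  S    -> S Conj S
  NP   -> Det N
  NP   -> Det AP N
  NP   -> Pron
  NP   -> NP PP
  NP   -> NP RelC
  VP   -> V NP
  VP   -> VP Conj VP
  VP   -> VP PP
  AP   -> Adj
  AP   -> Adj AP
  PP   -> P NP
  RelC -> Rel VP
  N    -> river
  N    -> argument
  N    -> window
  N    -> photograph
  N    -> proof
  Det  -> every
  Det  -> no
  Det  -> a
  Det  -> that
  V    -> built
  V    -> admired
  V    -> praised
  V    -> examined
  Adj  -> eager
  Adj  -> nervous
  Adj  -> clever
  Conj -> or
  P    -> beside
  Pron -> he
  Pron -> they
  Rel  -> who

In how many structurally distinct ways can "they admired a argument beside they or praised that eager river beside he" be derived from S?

6

Two of the 6 distinct bracketings:
[S [NP [Pron they]] [VP [VP [V admired] [NP [NP [Det a] [N argument]] [PP [P beside] [NP [Pron they]]]]] [Conj or] [VP [V praised] [NP [NP [Det that] [AP [Adj eager]] [N river]] [PP [P beside] [NP [Pron he]]]]]]]
[S [NP [Pron they]] [VP [VP [V admired] [NP [NP [Det a] [N argument]] [PP [P beside] [NP [Pron they]]]]] [Conj or] [VP [VP [V praised] [NP [Det that] [AP [Adj eager]] [N river]]] [PP [P beside] [NP [Pron he]]]]]]
The difference turns on whether VP → VP PP is used at the relevant span, versus an alternative expansion of VP.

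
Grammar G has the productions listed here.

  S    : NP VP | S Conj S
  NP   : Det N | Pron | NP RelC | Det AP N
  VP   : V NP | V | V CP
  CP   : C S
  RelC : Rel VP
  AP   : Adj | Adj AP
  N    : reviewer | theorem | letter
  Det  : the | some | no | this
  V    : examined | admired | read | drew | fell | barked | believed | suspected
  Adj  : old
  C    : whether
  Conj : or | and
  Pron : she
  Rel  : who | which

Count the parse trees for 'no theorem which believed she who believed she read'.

2

The two bracketings:
[S [NP [NP [Det no] [N theorem]] [RelC [Rel which] [VP [V believed] [NP [NP [Pron she]] [RelC [Rel who] [VP [V believed] [NP [Pron she]]]]]]]] [VP [V read]]]
[S [NP [NP [NP [Det no] [N theorem]] [RelC [Rel which] [VP [V believed] [NP [Pron she]]]]] [RelC [Rel who] [VP [V believed] [NP [Pron she]]]]] [VP [V read]]]
The trees differ in how a recursive rule is bracketed over the same span.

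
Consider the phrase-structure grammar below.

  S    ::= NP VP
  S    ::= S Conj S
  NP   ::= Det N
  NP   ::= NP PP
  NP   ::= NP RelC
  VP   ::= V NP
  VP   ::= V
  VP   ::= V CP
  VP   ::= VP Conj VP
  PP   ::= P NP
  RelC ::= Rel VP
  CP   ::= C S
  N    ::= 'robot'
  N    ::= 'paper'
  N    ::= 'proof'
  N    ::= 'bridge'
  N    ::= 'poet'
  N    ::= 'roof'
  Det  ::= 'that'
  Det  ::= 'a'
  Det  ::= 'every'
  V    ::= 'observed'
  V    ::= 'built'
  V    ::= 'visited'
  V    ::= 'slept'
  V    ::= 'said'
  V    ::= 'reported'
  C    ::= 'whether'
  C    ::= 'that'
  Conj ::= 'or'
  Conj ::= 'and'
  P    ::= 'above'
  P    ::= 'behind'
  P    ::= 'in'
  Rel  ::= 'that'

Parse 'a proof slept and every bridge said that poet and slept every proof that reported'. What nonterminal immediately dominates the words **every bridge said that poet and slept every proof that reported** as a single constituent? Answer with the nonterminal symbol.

S

[S [S [NP [Det a] [N proof]] [VP [V slept]]] [Conj and] [S [NP [Det every] [N bridge]] [VP [VP [V said] [NP [Det that] [N poet]]] [Conj and] [VP [V slept] [NP [NP [Det every] [N proof]] [RelC [Rel that] [VP [V reported]]]]]]]]
The span 'every bridge said that poet and slept every proof that reported' is the S node built by S → NP VP.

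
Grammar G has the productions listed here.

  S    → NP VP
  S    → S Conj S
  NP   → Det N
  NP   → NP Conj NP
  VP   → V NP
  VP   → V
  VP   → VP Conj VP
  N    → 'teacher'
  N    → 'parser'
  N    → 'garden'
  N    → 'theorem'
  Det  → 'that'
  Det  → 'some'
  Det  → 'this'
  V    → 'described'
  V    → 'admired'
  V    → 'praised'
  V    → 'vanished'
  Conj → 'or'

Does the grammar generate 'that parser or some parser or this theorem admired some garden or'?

Ungrammatical

For S → NP VP, every NP-prefix leaves a non-VP remainder: after 'that parser' the remainder is not a VP; after 'that parser or some parser' the remainder is not a VP; after 'that parser or some parser or this theorem' the remainder is not a VP. The alternative S rule S → S Conj S likewise has no satisfying split.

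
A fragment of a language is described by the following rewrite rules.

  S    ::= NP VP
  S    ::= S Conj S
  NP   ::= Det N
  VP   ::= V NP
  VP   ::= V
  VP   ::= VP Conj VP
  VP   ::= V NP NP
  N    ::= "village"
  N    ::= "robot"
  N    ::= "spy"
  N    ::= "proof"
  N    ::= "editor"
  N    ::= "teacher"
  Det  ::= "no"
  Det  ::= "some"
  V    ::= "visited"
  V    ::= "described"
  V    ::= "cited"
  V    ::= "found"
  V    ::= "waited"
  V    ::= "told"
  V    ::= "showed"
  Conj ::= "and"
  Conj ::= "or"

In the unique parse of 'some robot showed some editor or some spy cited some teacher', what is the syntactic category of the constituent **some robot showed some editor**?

[S [S [NP [Det some] [N robot]] [VP [V showed] [NP [Det some] [N editor]]]] [Conj or] [S [NP [Det some] [N spy]] [VP [V cited] [NP [Det some] [N teacher]]]]]
The span 'some robot showed some editor' is the S node built by S → NP VP.

S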